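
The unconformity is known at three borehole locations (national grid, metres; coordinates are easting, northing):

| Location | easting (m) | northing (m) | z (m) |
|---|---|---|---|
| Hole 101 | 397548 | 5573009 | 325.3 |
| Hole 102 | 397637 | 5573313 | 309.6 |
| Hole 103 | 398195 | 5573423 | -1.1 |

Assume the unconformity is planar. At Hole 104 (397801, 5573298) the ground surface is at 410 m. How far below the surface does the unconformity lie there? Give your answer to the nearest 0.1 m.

Two edge vectors: Hole 101→Hole 102 = (89, 304, -15.7), Hole 101→Hole 103 = (647, 414, -326.4).
Normal n = (Hole 101→Hole 102) × (Hole 101→Hole 103) = (-92725.8, 18891.7, -159842).
So ∂z/∂easting = −n_x/n_z = −0.580109108 and ∂z/∂northing = −n_y/n_z = 0.118189837.
Intercept c from Hole 101: 325.3 + 230621.22 − 658673.03 = −427726.51.
At (397801, 5573298): z_contact = −230767.98 + 658707.18 − 427726.51 = 212.69 m.
Depth below ground = 410 − 212.69 = 197.3 m.

197.3 m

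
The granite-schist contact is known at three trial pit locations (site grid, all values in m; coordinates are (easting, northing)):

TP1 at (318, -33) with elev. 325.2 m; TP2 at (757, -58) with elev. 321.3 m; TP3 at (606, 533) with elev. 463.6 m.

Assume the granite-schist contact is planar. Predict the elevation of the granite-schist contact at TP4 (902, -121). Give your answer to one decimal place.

306.8 m

Two edge vectors: TP1→TP2 = (439, -25, -3.9), TP1→TP3 = (288, 566, 138.4).
Normal n = (TP1→TP2) × (TP1→TP3) = (-1252.6, -61880.8, 255674).
So ∂z/∂E = −n_x/n_z = 0.00490 and ∂z/∂N = −n_y/n_z = 0.24203.
Intercept c from TP1: 325.2 − 1.56 + 7.99 = 331.63.
At (902, -121): z = 4.4 − 29.3 + 331.63 = 306.8 m.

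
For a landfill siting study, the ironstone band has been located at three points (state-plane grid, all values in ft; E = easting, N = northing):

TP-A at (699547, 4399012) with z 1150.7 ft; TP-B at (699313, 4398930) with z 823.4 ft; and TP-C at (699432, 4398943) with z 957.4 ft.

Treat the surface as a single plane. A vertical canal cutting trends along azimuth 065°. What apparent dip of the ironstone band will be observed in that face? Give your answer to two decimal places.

54.20°

Let the plane be z = a·E + b·N + c.
TP-B−TP-A: −234a − 82b = −327.3;  TP-C−TP-A: −115a − 69b = −193.3.
Solving gives a = 1.00255, b = 1.13054.
Unit vector along 065° is (sin 65°, cos 65°) = (0.9063, 0.4226).
Slope in that direction = a·(0.9063) + b·(0.4226) = 1.38640.
Apparent dip = arctan|1.38640| = 54.20° (true dip is 56.5°, so apparent ≤ true as expected).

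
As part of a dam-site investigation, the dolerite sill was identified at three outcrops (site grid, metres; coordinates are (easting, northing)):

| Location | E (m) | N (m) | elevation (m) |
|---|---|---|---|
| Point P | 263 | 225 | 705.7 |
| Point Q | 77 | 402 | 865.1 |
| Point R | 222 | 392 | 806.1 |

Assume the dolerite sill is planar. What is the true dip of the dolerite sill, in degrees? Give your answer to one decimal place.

32.3°

Two edge vectors: Point P→Point Q = (-186, 177, 159.4), Point P→Point R = (-41, 167, 100.4).
Normal n = (Point P→Point Q) × (Point P→Point R) = (-8849, 12139, -23805).
So ∂z/∂E = −n_x/n_z = −0.37173 and ∂z/∂N = −n_y/n_z = 0.50993.
Gradient magnitude |∇z| = √(a² + b²) = √(0.13818 + 0.26003) = 0.63104.
True dip = arctan(0.63104) = 32.3°, dipping toward SE (azimuth ≈ 144°).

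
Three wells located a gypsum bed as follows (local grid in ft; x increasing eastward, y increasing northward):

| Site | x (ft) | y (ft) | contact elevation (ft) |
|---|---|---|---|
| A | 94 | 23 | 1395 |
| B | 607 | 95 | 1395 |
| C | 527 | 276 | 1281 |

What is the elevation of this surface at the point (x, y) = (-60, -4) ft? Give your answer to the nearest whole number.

1398 ft

Let the plane be z = a·x + b·y + c.
B−A: 513a + 72b = 0;  C−A: 433a + 253b = −114.
Solving gives a = 0.08323, b = −0.59305.
Then c = 1395 − a·94 − b·23 = 1400.82.
At (-60, -4): z = −5.0 + 2.4 + 1400.82 = 1398.2 ft.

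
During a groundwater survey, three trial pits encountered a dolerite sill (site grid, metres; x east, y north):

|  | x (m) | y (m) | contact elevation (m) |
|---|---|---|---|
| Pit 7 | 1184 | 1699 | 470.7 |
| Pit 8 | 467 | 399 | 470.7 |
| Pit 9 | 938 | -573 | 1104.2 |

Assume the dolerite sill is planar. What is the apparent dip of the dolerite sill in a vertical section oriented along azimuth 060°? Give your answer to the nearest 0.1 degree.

Two edge vectors: Pit 7→Pit 8 = (-717, -1300, 0), Pit 7→Pit 9 = (-246, -2272, 633.5).
Normal n = (Pit 7→Pit 8) × (Pit 7→Pit 9) = (-823550, 454219.5, 1309224).
So ∂z/∂x = −n_x/n_z = 0.62904 and ∂z/∂y = −n_y/n_z = −0.34694.
Unit vector along 060° is (sin 60°, cos 60°) = (0.8660, 0.5000).
Slope in that direction = a·(0.8660) + b·(0.5000) = 0.37129.
Apparent dip = arctan|0.37129| = 20.4° (true dip is 35.7°, so apparent ≤ true as expected).

20.4°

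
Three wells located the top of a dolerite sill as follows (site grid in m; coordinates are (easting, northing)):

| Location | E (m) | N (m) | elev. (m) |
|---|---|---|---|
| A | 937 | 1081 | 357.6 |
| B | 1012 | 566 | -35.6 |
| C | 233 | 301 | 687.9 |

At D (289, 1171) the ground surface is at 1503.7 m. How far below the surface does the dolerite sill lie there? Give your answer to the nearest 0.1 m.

Let the plane be z = a·E + b·N + c.
B−A: 75a − 515b = −393.2;  C−A: −704a − 780b = 330.3.
Solving gives a = −1.132381, b = 0.598585.
Then c = 357.6 − a·937 − b·1081 = 771.57.
At (289, 1171): z_contact = −327.26 + 700.94 + 771.57 = 1145.26 m.
Depth below ground = 1503.7 − 1145.26 = 358.4 m.

358.4 m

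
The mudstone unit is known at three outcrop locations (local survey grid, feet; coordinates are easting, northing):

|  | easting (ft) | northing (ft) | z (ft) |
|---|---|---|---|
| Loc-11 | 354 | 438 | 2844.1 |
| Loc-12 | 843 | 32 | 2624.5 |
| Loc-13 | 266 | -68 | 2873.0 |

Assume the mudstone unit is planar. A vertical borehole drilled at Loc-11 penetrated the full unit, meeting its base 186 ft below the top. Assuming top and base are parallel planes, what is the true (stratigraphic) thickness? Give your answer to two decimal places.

Let the plane be z = a·easting + b·northing + c.
Loc-12−Loc-11: 489a − 406b = −219.6;  Loc-13−Loc-11: −88a − 506b = 28.9.
Solving gives a = −0.43385, b = 0.01834.
|∇z| = √(a²+b²) = 0.43424, so dip δ = arctan(0.43424) = 23.47°.
True thickness = vertical thickness × cos δ = 186 × cos 23.47° = 170.61 ft.

170.61 ft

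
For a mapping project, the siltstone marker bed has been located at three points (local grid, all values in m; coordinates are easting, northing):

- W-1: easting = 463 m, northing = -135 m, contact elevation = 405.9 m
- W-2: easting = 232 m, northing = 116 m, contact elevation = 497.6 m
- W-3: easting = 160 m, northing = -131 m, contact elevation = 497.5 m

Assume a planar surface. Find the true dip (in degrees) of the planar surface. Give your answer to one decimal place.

Let the plane be z = a·easting + b·northing + c.
W-2−W-1: −231a + 251b = 91.7;  W-3−W-1: −303a + 4b = 91.6.
Solving gives a = −0.30115, b = 0.08819.
Gradient magnitude |∇z| = √(a² + b²) = √(0.09069 + 0.00778) = 0.31379.
True dip = arctan(0.31379) = 17.4°, dipping toward ESE (azimuth ≈ 106°).

17.4°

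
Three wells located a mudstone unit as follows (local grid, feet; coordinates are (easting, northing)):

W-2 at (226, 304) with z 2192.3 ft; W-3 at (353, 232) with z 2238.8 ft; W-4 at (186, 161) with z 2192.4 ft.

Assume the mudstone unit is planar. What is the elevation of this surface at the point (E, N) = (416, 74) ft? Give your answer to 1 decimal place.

Let the plane be z = a·E + b·N + c.
W-3−W-2: 127a − 72b = 46.5;  W-4−W-2: −40a − 143b = 0.1.
Solving gives a = 0.31568, b = −0.08900.
Then c = 2192.3 − a·226 − b·304 = 2148.01.
At (416, 74): z = 131.3 − 6.6 + 2148.01 = 2272.8 ft.

2272.8 ft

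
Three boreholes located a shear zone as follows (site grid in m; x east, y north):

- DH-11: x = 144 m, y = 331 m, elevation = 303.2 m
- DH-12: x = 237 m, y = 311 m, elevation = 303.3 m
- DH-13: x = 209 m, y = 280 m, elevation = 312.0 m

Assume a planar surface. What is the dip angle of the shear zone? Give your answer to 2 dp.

13.55°

Let the plane be z = a·x + b·y + c.
DH-12−DH-11: 93a − 20b = 0.1;  DH-13−DH-11: 65a − 51b = 8.8.
Solving gives a = −0.04964, b = −0.23581.
Gradient magnitude |∇z| = √(a² + b²) = √(0.00246 + 0.05561) = 0.24098.
True dip = arctan(0.24098) = 13.55°, dipping toward NNE (azimuth ≈ 012°).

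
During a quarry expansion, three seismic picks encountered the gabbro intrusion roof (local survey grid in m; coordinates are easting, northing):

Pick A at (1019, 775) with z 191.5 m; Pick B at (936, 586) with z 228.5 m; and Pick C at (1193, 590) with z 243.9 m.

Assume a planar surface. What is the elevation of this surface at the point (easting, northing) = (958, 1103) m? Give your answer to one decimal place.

114.3 m

Let the plane be z = a·easting + b·northing + c.
Pick B−Pick A: −83a − 189b = 37;  Pick C−Pick A: 174a − 185b = 52.4.
Solving gives a = 0.063402, b = −0.223611.
Then c = 191.5 − a·1019 − b·775 = 300.19.
At (958, 1103): z = 60.7 − 246.6 + 300.19 = 114.3 m.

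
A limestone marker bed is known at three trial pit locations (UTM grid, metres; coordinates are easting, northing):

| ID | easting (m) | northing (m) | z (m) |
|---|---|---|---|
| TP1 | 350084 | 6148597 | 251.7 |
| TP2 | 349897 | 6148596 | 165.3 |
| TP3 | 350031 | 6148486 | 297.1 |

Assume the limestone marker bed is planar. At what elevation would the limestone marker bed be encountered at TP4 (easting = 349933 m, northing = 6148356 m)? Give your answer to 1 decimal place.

333.6 m

Let the plane be z = a·easting + b·northing + c.
TP2−TP1: −187a − 1b = −86.4;  TP3−TP1: −53a − 111b = 45.4.
Solving gives a = 0.465407651, b = −0.631230680.
Then c = 251.7 − a·350084 − b·6148597 = 3718502.99.
At (349933, 6148356): z = 162861.5 − 3881030.9 + 3718502.99 = 333.6 m.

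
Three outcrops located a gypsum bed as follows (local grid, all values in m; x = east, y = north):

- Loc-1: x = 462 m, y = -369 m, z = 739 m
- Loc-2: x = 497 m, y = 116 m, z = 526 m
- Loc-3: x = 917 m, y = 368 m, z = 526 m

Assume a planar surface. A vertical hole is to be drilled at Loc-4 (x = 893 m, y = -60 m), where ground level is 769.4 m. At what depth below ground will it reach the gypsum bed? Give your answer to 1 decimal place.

53.5 m

Two edge vectors: Loc-1→Loc-2 = (35, 485, -213), Loc-1→Loc-3 = (455, 737, -213).
Normal n = (Loc-1→Loc-2) × (Loc-1→Loc-3) = (53676, -89460, -194880).
So ∂z/∂x = −n_x/n_z = 0.27543 and ∂z/∂y = −n_y/n_z = −0.45905.
Intercept c from Loc-1: 739 − 127.25 − 169.39 = 442.36.
At (893, -60): z_contact = 245.96 + 27.54 + 442.36 = 715.86 m.
Depth below ground = 769.4 − 715.86 = 53.5 m.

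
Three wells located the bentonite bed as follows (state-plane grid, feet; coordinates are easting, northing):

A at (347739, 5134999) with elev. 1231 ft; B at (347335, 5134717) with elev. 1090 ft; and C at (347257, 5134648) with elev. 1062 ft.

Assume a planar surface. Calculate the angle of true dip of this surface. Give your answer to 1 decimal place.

Two edge vectors: A→B = (-404, -282, -141), A→C = (-482, -351, -169).
Normal n = (A→B) × (A→C) = (-1833, -314, 5880).
So ∂z/∂easting = −n_x/n_z = 0.31173 and ∂z/∂northing = −n_y/n_z = 0.05340.
Gradient magnitude |∇z| = √(a² + b²) = √(0.09718 + 0.00285) = 0.31628.
True dip = arctan(0.31628) = 17.6°, dipping toward W (azimuth ≈ 260°).

17.6°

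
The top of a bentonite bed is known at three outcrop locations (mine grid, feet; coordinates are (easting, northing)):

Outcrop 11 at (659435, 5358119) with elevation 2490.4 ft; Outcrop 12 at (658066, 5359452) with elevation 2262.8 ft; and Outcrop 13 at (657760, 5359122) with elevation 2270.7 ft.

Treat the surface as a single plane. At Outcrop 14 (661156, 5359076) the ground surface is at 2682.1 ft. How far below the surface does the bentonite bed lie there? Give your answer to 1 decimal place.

Let the plane be z = a·E + b·N + c.
Outcrop 12−Outcrop 11: −1369a + 1333b = −227.6;  Outcrop 13−Outcrop 11: −1675a + 1003b = −219.7.
Solving gives a = 0.075118883, b = −0.093595086.
Then c = 2490.4 − a·659435 − b·5358119 = 454447.99.
At (661156, 5359076): z_contact = 49665.30 − 501583.18 + 454447.99 = 2530.11 ft.
Depth below ground = 2682.1 − 2530.11 = 152.0 ft.

152.0 ft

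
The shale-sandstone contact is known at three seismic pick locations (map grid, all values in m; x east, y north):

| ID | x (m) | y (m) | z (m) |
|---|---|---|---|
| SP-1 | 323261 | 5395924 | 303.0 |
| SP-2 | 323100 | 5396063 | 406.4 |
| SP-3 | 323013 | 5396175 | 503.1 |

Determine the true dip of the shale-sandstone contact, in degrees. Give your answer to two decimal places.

Two edge vectors: SP-1→SP-2 = (-161, 139, 103.4), SP-1→SP-3 = (-248, 251, 200.1).
Normal n = (SP-1→SP-2) × (SP-1→SP-3) = (1860.5, 6572.9, -5939).
So ∂z/∂x = −n_x/n_z = 0.31327 and ∂z/∂y = −n_y/n_z = 1.10674.
Gradient magnitude |∇z| = √(a² + b²) = √(0.09814 + 1.22486) = 1.15022.
True dip = arctan(1.15022) = 49.00°, dipping toward SSW (azimuth ≈ 196°).

49.00°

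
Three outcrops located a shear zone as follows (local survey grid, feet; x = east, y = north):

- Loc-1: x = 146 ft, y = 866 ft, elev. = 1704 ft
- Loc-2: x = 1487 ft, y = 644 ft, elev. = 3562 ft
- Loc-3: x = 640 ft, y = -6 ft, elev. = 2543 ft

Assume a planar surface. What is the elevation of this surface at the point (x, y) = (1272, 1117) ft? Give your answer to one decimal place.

Two edge vectors: Loc-1→Loc-2 = (1341, -222, 1858), Loc-1→Loc-3 = (494, -872, 839).
Normal n = (Loc-1→Loc-2) × (Loc-1→Loc-3) = (1433918, -207247, -1059684).
So ∂z/∂x = −n_x/n_z = 1.353156 and ∂z/∂y = −n_y/n_z = −0.195574.
Intercept c from Loc-1: 1704 − 197.56 + 169.37 = 1675.81.
At (1272, 1117): z = 1721.2 − 218.5 + 1675.81 = 3178.6 ft.

3178.6 ft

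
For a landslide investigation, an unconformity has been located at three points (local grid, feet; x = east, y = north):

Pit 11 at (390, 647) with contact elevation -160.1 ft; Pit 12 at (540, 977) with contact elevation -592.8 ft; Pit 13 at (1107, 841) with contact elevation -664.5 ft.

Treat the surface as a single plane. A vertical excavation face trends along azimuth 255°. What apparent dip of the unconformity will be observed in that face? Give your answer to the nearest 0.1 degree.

34.1°

Let the plane be z = a·x + b·y + c.
Pit 12−Pit 11: 150a + 330b = −432.7;  Pit 13−Pit 11: 717a + 194b = −504.4.
Solving gives a = −0.39761, b = −1.13048.
Unit vector along 255° is (sin 255°, cos 255°) = (-0.9659, -0.2588).
Slope in that direction = a·(-0.9659) + b·(-0.2588) = 0.67665.
Apparent dip = arctan|0.67665| = 34.1° (true dip is 50.2°, so apparent ≤ true as expected).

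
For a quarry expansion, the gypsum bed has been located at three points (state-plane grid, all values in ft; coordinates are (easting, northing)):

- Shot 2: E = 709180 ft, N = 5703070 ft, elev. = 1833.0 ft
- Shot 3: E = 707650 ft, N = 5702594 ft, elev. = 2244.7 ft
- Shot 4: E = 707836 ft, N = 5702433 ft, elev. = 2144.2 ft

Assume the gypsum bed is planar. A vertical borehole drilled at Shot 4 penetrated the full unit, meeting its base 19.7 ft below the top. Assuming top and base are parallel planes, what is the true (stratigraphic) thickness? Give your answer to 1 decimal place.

18.2 ft

Two edge vectors: Shot 2→Shot 3 = (-1530, -476, 411.7), Shot 2→Shot 4 = (-1344, -637, 311.2).
Normal n = (Shot 2→Shot 3) × (Shot 2→Shot 4) = (114121.7, -77188.8, 334866).
So ∂z/∂E = −n_x/n_z = −0.34080 and ∂z/∂N = −n_y/n_z = 0.23051.
|∇z| = √(a²+b²) = 0.41143, so dip δ = arctan(0.41143) = 22.36°.
True thickness = vertical thickness × cos δ = 19.7 × cos 22.36° = 18.2 ft.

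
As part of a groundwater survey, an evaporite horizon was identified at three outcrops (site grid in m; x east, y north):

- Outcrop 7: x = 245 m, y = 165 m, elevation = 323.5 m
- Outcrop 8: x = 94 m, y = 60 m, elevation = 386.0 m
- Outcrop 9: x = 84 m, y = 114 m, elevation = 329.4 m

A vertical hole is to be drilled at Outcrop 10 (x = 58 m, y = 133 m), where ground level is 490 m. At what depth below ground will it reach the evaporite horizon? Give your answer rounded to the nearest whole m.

187 m

Let the plane be z = a·x + b·y + c.
Outcrop 8−Outcrop 7: −151a − 105b = 62.5;  Outcrop 9−Outcrop 7: −161a − 51b = 5.9.
Solving gives a = 0.27901, b = −0.99648.
Then c = 323.5 − a·245 − b·165 = 419.56.
At (58, 133): z_contact = 16.2 − 132.5 + 419.56 = 303.2 m.
Depth below ground = 490 − 303.2 = 187 m.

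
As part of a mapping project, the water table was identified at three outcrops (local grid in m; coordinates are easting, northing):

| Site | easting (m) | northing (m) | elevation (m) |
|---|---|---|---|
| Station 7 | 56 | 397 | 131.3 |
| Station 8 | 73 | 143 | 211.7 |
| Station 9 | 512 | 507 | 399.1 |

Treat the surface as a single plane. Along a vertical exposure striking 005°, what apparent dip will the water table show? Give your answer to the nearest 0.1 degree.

Two edge vectors: Station 7→Station 8 = (17, -254, 80.4), Station 7→Station 9 = (456, 110, 267.8).
Normal n = (Station 7→Station 8) × (Station 7→Station 9) = (-76865.2, 32109.8, 117694).
So ∂z/∂easting = −n_x/n_z = 0.65309 and ∂z/∂northing = −n_y/n_z = −0.27282.
Unit vector along 005° is (sin 5°, cos 5°) = (0.0872, 0.9962).
Slope in that direction = a·(0.0872) + b·(0.9962) = −0.21487.
Apparent dip = arctan|0.21487| = 12.1° (true dip is 35.3°, so apparent ≤ true as expected).

12.1°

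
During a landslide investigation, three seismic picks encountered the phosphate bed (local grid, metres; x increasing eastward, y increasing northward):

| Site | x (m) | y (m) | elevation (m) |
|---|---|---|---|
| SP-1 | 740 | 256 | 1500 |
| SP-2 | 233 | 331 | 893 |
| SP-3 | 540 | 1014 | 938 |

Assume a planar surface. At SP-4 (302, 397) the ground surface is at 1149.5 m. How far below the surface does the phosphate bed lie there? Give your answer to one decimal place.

Let the plane be z = a·x + b·y + c.
SP-2−SP-1: −507a + 75b = −607;  SP-3−SP-1: −200a + 758b = −562.
Solving gives a = 1.131734, b = −0.442814.
Then c = 1500 − a·740 − b·256 = 775.88.
At (302, 397): z_contact = 341.78 − 175.80 + 775.88 = 941.86 m.
Depth below ground = 1149.5 − 941.86 = 207.6 m.

207.6 m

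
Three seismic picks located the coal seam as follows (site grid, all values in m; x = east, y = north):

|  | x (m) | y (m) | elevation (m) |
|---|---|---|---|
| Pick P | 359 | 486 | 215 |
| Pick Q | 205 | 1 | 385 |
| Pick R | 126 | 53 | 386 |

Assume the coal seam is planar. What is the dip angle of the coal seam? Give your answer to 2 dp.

19.30°

Let the plane be z = a·x + b·y + c.
Pick Q−Pick P: −154a − 485b = 170;  Pick R−Pick P: −233a − 433b = 171.
Solving gives a = −0.20130, b = −0.28660.
Gradient magnitude |∇z| = √(a² + b²) = √(0.04052 + 0.08214) = 0.35023.
True dip = arctan(0.35023) = 19.30°, dipping toward NE (azimuth ≈ 035°).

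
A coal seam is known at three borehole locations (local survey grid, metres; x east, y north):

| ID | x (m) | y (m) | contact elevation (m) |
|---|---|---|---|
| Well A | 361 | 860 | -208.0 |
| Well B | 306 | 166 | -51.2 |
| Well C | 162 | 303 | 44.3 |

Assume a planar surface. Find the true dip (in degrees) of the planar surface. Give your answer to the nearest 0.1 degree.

Let the plane be z = a·x + b·y + c.
Well B−Well A: −55a − 694b = 156.8;  Well C−Well A: −199a − 557b = 252.3.
Solving gives a = −0.81658, b = −0.16122.
Gradient magnitude |∇z| = √(a² + b²) = √(0.66680 + 0.02599) = 0.83234.
True dip = arctan(0.83234) = 39.8°, dipping toward E (azimuth ≈ 079°).

39.8°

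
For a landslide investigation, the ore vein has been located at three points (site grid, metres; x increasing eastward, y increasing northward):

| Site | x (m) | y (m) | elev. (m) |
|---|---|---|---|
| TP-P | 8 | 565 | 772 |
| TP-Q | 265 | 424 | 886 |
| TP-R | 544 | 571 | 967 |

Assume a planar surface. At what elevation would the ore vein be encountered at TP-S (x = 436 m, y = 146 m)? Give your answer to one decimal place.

Let the plane be z = a·x + b·y + c.
TP-Q−TP-P: 257a − 141b = 114;  TP-R−TP-P: 536a + 6b = 195.
Solving gives a = 0.36540, b = −0.14250.
Then c = 772 − a·8 − b·565 = 849.59.
At (436, 146): z = 159.3 − 20.8 + 849.59 = 988.1 m.

988.1 m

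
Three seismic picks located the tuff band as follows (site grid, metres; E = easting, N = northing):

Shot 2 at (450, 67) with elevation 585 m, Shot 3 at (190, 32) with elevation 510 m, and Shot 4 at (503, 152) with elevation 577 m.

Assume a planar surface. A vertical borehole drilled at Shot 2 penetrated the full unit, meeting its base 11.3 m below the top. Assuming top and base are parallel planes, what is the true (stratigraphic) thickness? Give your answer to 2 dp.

Let the plane be z = a·E + b·N + c.
Shot 3−Shot 2: −260a − 35b = −75;  Shot 4−Shot 2: 53a + 85b = −8.
Solving gives a = 0.32872, b = −0.29909.
|∇z| = √(a²+b²) = 0.44442, so dip δ = arctan(0.44442) = 23.96°.
True thickness = vertical thickness × cos δ = 11.3 × cos 23.96° = 10.33 m.

10.33 m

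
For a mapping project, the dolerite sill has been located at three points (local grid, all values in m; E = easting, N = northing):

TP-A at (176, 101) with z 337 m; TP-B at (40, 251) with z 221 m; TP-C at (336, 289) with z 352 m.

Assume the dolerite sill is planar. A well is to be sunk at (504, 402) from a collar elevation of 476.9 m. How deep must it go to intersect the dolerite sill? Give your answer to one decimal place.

Two edge vectors: TP-A→TP-B = (-136, 150, -116), TP-A→TP-C = (160, 188, 15).
Normal n = (TP-A→TP-B) × (TP-A→TP-C) = (24058, -16520, -49568).
So ∂z/∂E = −n_x/n_z = 0.48535 and ∂z/∂N = −n_y/n_z = −0.33328.
Intercept c from TP-A: 337 − 85.42 + 33.66 = 285.24.
At (504, 402): z_contact = 244.62 − 133.98 + 285.24 = 395.88 m.
Depth below ground = 476.9 − 395.88 = 81.0 m.

81.0 m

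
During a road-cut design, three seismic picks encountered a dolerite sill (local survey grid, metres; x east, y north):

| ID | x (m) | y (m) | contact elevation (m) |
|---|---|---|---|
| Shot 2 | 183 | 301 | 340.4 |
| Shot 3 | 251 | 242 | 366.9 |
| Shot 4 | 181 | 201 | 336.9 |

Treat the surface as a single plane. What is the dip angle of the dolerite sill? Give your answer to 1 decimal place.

Two edge vectors: Shot 2→Shot 3 = (68, -59, 26.5), Shot 2→Shot 4 = (-2, -100, -3.5).
Normal n = (Shot 2→Shot 3) × (Shot 2→Shot 4) = (2856.5, 185, -6918).
So ∂z/∂x = −n_x/n_z = 0.41291 and ∂z/∂y = −n_y/n_z = 0.02674.
Gradient magnitude |∇z| = √(a² + b²) = √(0.17049 + 0.00072) = 0.41377.
True dip = arctan(0.41377) = 22.5°, dipping toward W (azimuth ≈ 266°).

22.5°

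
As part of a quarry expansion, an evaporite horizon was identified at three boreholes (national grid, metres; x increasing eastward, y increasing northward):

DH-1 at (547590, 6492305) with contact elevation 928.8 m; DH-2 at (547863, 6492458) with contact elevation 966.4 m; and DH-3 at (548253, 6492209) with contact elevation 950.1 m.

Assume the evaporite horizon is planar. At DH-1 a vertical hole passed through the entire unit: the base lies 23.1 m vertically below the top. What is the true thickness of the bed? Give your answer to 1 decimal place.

22.8 m

Let the plane be z = a·x + b·y + c.
DH-2−DH-1: 273a + 153b = 37.6;  DH-3−DH-1: 663a − 96b = 21.3.
Solving gives a = 0.05381, b = 0.14974.
|∇z| = √(a²+b²) = 0.15911, so dip δ = arctan(0.15911) = 9.04°.
True thickness = vertical thickness × cos δ = 23.1 × cos 9.04° = 22.8 m.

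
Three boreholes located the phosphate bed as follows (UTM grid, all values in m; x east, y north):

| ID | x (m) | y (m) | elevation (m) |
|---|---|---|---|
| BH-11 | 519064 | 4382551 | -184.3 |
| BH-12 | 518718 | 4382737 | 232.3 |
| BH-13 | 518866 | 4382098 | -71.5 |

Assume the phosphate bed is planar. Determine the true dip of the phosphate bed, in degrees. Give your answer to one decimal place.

47.9°

Let the plane be z = a·x + b·y + c.
BH-12−BH-11: −346a + 186b = 416.6;  BH-13−BH-11: −198a − 453b = 112.8.
Solving gives a = −1.08335, b = 0.22451.
Gradient magnitude |∇z| = √(a² + b²) = √(1.17366 + 0.05041) = 1.10637.
True dip = arctan(1.10637) = 47.9°, dipping toward ESE (azimuth ≈ 102°).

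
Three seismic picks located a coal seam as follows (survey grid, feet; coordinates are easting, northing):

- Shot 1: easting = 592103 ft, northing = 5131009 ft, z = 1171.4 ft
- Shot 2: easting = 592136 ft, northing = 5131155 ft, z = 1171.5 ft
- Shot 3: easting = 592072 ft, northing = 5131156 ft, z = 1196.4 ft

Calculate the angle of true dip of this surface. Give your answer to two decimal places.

Two edge vectors: Shot 1→Shot 2 = (33, 146, 0.1), Shot 1→Shot 3 = (-31, 147, 25).
Normal n = (Shot 1→Shot 2) × (Shot 1→Shot 3) = (3635.3, -828.1, 9377).
So ∂z/∂easting = −n_x/n_z = −0.38768 and ∂z/∂northing = −n_y/n_z = 0.08831.
Gradient magnitude |∇z| = √(a² + b²) = √(0.15030 + 0.00780) = 0.39761.
True dip = arctan(0.39761) = 21.68°, dipping toward ESE (azimuth ≈ 103°).

21.68°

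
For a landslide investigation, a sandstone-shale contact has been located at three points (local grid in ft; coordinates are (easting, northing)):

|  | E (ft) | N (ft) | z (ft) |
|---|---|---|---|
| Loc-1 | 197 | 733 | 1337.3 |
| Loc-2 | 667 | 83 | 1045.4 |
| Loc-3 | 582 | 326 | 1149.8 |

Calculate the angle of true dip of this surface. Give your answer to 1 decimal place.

22.5°

Let the plane be z = a·E + b·N + c.
Loc-2−Loc-1: 470a − 650b = −291.9;  Loc-3−Loc-1: 385a − 407b = −187.5.
Solving gives a = −0.05210, b = 0.41141.
Gradient magnitude |∇z| = √(a² + b²) = √(0.00271 + 0.16925) = 0.41469.
True dip = arctan(0.41469) = 22.5°, dipping toward S (azimuth ≈ 173°).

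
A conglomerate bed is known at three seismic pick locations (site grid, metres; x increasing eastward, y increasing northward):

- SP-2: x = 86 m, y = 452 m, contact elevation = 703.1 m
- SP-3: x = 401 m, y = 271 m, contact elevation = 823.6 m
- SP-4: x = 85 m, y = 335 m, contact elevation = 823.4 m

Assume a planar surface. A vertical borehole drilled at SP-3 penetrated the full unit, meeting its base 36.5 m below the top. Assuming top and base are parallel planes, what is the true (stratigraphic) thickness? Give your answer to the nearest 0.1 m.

25.2 m

Two edge vectors: SP-2→SP-3 = (315, -181, 120.5), SP-2→SP-4 = (-1, -117, 120.3).
Normal n = (SP-2→SP-3) × (SP-2→SP-4) = (-7675.8, -38015, -37036).
So ∂z/∂x = −n_x/n_z = −0.20725 and ∂z/∂y = −n_y/n_z = −1.02643.
|∇z| = √(a²+b²) = 1.04715, so dip δ = arctan(1.04715) = 46.32°.
True thickness = vertical thickness × cos δ = 36.5 × cos 46.32° = 25.2 m.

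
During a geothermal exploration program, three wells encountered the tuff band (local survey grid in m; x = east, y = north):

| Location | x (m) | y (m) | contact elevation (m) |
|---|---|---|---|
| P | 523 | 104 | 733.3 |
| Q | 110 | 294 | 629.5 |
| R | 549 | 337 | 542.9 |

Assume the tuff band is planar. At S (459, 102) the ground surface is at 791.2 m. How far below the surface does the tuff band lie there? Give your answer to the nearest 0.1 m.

48.7 m

Let the plane be z = a·x + b·y + c.
Q−P: −413a + 190b = −103.8;  R−P: 26a + 233b = −190.4.
Solving gives a = −0.11852, b = −0.80394.
Then c = 733.3 − a·523 − b·104 = 878.90.
At (459, 102): z_contact = −54.40 − 82.00 + 878.90 = 742.49 m.
Depth below ground = 791.2 − 742.49 = 48.7 m.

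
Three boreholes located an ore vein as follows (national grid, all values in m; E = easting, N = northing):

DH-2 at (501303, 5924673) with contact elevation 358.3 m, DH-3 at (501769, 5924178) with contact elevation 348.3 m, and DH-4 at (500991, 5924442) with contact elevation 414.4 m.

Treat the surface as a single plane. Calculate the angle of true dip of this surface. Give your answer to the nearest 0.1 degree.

Two edge vectors: DH-2→DH-3 = (466, -495, -10), DH-2→DH-4 = (-312, -231, 56.1).
Normal n = (DH-2→DH-3) × (DH-2→DH-4) = (-30079.5, -23022.6, -262086).
So ∂z/∂E = −n_x/n_z = −0.11477 and ∂z/∂N = −n_y/n_z = −0.08784.
Gradient magnitude |∇z| = √(a² + b²) = √(0.01317 + 0.00772) = 0.14453.
True dip = arctan(0.14453) = 8.2°, dipping toward NE (azimuth ≈ 053°).

8.2°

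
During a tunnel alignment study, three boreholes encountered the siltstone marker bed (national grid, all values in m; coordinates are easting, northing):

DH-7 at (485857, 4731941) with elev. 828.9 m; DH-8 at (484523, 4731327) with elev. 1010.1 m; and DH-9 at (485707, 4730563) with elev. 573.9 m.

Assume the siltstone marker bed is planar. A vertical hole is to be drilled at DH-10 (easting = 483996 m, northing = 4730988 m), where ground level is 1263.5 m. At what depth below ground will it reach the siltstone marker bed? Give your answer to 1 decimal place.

202.1 m

Let the plane be z = a·easting + b·northing + c.
DH-8−DH-7: −1334a − 614b = 181.2;  DH-9−DH-7: −150a − 1378b = −255.
Solving gives a = −0.232662220, b = 0.210376874.
Then c = 828.9 − a·485857 − b·4731941 = −881621.49.
At (483996, 4730988): z_contact = −112607.58 + 995290.47 − 881621.49 = 1061.40 m.
Depth below ground = 1263.5 − 1061.40 = 202.1 m.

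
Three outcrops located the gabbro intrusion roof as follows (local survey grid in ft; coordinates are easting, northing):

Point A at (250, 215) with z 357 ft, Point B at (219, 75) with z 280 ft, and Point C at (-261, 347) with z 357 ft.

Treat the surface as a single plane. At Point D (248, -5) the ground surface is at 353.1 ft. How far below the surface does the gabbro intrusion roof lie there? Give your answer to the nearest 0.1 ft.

110.8 ft

Two edge vectors: Point A→Point B = (-31, -140, -77), Point A→Point C = (-511, 132, 0).
Normal n = (Point A→Point B) × (Point A→Point C) = (10164, 39347, -75632).
So ∂z/∂easting = −n_x/n_z = 0.13439 and ∂z/∂northing = −n_y/n_z = 0.52024.
Intercept c from Point A: 357 − 33.60 − 111.85 = 211.55.
At (248, -5): z_contact = 33.33 − 2.60 + 211.55 = 242.28 ft.
Depth below ground = 353.1 − 242.28 = 110.8 ft.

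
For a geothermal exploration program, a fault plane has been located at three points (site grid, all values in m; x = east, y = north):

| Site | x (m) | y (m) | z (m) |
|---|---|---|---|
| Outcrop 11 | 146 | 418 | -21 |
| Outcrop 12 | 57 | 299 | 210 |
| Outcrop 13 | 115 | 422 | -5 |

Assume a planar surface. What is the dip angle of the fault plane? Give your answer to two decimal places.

57.69°

Let the plane be z = a·x + b·y + c.
Outcrop 12−Outcrop 11: −89a − 119b = 231;  Outcrop 13−Outcrop 11: −31a + 4b = 16.
Solving gives a = −0.69913, b = −1.41829.
Gradient magnitude |∇z| = √(a² + b²) = √(0.48879 + 2.01156) = 1.58125.
True dip = arctan(1.58125) = 57.69°, dipping toward NNE (azimuth ≈ 026°).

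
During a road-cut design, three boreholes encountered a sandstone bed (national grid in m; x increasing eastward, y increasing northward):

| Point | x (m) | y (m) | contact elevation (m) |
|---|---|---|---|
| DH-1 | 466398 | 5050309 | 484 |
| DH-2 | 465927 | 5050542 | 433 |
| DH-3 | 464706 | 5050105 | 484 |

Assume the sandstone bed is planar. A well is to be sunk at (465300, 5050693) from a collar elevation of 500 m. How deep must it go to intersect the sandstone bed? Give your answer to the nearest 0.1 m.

Two edge vectors: DH-1→DH-2 = (-471, 233, -51), DH-1→DH-3 = (-1692, -204, 0).
Normal n = (DH-1→DH-2) × (DH-1→DH-3) = (-10404, 86292, 490320).
So ∂z/∂x = −n_x/n_z = 0.021218796 and ∂z/∂y = −n_y/n_z = −0.175991189.
Intercept c from DH-1: 484 − 9896.40 + 888809.89 = 879397.48.
At (465300, 5050693): z_contact = 9873.11 − 888877.47 + 879397.48 = 393.12 m.
Depth below ground = 500 − 393.12 = 106.9 m.

106.9 m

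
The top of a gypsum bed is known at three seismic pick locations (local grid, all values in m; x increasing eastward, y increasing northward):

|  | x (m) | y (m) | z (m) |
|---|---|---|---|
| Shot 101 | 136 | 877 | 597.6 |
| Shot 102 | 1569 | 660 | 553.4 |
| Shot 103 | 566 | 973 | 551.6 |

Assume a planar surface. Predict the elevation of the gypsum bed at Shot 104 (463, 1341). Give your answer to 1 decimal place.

483.2 m

Two edge vectors: Shot 101→Shot 102 = (1433, -217, -44.2), Shot 101→Shot 103 = (430, 96, -46).
Normal n = (Shot 101→Shot 102) × (Shot 101→Shot 103) = (14225.2, 46912, 230878).
So ∂z/∂x = −n_x/n_z = −0.061613 and ∂z/∂y = −n_y/n_z = −0.203190.
Intercept c from Shot 101: 597.6 + 8.38 + 178.20 = 784.18.
At (463, 1341): z = −28.5 − 272.5 + 784.18 = 483.2 m.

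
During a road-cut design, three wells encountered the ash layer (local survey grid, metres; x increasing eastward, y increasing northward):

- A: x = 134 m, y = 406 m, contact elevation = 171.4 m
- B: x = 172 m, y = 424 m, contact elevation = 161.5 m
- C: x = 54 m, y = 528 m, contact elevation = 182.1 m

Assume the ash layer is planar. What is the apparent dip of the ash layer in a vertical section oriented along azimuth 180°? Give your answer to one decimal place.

3.6°

Let the plane be z = a·x + b·y + c.
B−A: 38a + 18b = −9.9;  C−A: −80a + 122b = 10.7.
Solving gives a = −0.23048, b = −0.06343.
Unit vector along 180° is (sin 180°, cos 180°) = (0.0000, -1.0000).
Slope in that direction = a·(0.0000) + b·(-1.0000) = 0.06343.
Apparent dip = arctan|0.06343| = 3.6° (true dip is 13.4°, so apparent ≤ true as expected).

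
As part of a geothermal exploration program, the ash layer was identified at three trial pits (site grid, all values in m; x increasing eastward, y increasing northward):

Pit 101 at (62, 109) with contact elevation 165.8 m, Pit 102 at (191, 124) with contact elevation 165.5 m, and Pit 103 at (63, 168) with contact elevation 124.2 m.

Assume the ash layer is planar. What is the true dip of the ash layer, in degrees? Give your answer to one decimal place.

35.4°

Two edge vectors: Pit 101→Pit 102 = (129, 15, -0.3), Pit 101→Pit 103 = (1, 59, -41.6).
Normal n = (Pit 101→Pit 102) × (Pit 101→Pit 103) = (-606.3, 5366.1, 7596).
So ∂z/∂x = −n_x/n_z = 0.07982 and ∂z/∂y = −n_y/n_z = −0.70644.
Gradient magnitude |∇z| = √(a² + b²) = √(0.00637 + 0.49905) = 0.71093.
True dip = arctan(0.71093) = 35.4°, dipping toward N (azimuth ≈ 354°).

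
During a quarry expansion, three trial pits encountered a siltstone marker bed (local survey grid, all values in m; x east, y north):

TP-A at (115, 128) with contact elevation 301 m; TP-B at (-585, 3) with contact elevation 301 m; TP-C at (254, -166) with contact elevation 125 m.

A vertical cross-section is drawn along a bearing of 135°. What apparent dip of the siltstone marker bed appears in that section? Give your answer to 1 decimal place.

Two edge vectors: TP-A→TP-B = (-700, -125, 0), TP-A→TP-C = (139, -294, -176).
Normal n = (TP-A→TP-B) × (TP-A→TP-C) = (22000, -123200, 223175).
So ∂z/∂x = −n_x/n_z = −0.09858 and ∂z/∂y = −n_y/n_z = 0.55203.
Unit vector along 135° is (sin 135°, cos 135°) = (0.7071, -0.7071).
Slope in that direction = a·(0.7071) + b·(-0.7071) = −0.46005.
Apparent dip = arctan|0.46005| = 24.7° (true dip is 29.3°, so apparent ≤ true as expected).

24.7°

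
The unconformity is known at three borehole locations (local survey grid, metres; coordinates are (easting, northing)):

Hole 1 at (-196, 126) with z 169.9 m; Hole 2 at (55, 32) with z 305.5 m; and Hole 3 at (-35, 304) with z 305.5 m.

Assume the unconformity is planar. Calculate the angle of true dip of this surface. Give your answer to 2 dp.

33.01°

Let the plane be z = a·E + b·N + c.
Hole 2−Hole 1: 251a − 94b = 135.6;  Hole 3−Hole 1: 161a + 178b = 135.6.
Solving gives a = 0.61665, b = 0.20404.
Gradient magnitude |∇z| = √(a² + b²) = √(0.38026 + 0.04163) = 0.64953.
True dip = arctan(0.64953) = 33.01°, dipping toward WSW (azimuth ≈ 252°).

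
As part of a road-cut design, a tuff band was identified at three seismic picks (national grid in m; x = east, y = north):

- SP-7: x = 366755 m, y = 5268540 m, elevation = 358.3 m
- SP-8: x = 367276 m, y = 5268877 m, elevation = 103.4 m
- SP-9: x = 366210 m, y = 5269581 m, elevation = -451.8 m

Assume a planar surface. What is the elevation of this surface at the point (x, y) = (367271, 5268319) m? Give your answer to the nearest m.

Two edge vectors: SP-7→SP-8 = (521, 337, -254.9), SP-7→SP-9 = (-545, 1041, -810.1).
Normal n = (SP-7→SP-8) × (SP-7→SP-9) = (-7652.8, 560982.6, 726026).
So ∂z/∂x = −n_x/n_z = 0.01054067 and ∂z/∂y = −n_y/n_z = −0.77267563.
Intercept c from SP-7: 358.3 − 3865.84 + 4070872.49 = 4067364.94.
At (367271, 5268319): z = 3871.3 − 4070701.7 + 4067364.94 = 534.5 m.

535 m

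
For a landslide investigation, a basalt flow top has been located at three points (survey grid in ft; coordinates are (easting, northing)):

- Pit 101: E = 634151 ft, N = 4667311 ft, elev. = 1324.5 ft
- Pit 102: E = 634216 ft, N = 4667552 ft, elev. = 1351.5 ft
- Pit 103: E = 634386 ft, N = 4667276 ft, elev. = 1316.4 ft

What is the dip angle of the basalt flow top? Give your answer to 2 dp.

6.72°

Let the plane be z = a·E + b·N + c.
Pit 102−Pit 101: 65a + 241b = 27;  Pit 103−Pit 101: 235a − 35b = −8.1.
Solving gives a = −0.01710, b = 0.11664.
Gradient magnitude |∇z| = √(a² + b²) = √(0.00029 + 0.01361) = 0.11789.
True dip = arctan(0.11789) = 6.72°, dipping toward S (azimuth ≈ 172°).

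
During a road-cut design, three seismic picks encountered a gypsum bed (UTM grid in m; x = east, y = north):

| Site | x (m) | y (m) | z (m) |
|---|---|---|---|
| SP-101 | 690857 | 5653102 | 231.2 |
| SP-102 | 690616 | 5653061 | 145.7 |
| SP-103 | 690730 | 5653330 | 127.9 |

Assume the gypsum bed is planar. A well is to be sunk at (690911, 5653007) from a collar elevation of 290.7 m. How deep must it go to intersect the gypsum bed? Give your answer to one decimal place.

16.0 m

Let the plane be z = a·x + b·y + c.
SP-102−SP-101: −241a − 41b = −85.5;  SP-103−SP-101: −127a + 228b = −103.3.
Solving gives a = 0.394469288, b = −0.233343862.
Then c = 231.2 − a·690857 − b·5653102 = 1046825.98.
At (690911, 5653007): z_contact = 272543.17 − 1319094.48 + 1046825.98 = 274.67 m.
Depth below ground = 290.7 − 274.67 = 16.0 m.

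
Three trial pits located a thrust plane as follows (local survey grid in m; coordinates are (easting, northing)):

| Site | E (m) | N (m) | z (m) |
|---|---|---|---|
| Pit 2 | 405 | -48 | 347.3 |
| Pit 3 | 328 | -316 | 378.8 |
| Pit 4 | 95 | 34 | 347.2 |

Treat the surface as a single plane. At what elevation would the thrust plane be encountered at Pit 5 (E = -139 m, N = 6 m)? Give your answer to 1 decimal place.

357.0 m

Two edge vectors: Pit 2→Pit 3 = (-77, -268, 31.5), Pit 2→Pit 4 = (-310, 82, -0.1).
Normal n = (Pit 2→Pit 3) × (Pit 2→Pit 4) = (-2556.2, -9772.7, -89394).
So ∂z/∂E = −n_x/n_z = −0.02859 and ∂z/∂N = −n_y/n_z = −0.10932.
Intercept c from Pit 2: 347.3 + 11.58 − 5.25 = 353.63.
At (-139, 6): z = 4.0 − 0.7 + 353.63 = 357.0 m.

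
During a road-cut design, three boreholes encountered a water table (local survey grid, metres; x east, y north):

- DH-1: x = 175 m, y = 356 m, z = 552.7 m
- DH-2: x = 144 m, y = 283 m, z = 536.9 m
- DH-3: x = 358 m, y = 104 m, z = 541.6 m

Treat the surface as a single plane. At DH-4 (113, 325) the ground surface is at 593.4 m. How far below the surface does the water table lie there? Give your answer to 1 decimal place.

54.7 m

Let the plane be z = a·x + b·y + c.
DH-2−DH-1: −31a − 73b = −15.8;  DH-3−DH-1: 183a − 252b = −11.1.
Solving gives a = 0.14979, b = 0.15283.
Then c = 552.7 − a·175 − b·356 = 472.08.
At (113, 325): z_contact = 16.93 + 49.67 + 472.08 = 538.68 m.
Depth below ground = 593.4 − 538.68 = 54.7 m.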